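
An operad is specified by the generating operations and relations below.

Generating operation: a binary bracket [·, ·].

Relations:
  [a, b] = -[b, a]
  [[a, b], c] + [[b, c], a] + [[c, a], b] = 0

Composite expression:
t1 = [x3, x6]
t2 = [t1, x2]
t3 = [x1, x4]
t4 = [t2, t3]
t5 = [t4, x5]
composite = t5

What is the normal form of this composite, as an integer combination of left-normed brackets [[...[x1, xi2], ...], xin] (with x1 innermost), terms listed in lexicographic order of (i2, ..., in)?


Antisymmetry and Jacobi reduce to x1-anchored left-normed brackets.
Composite bracket: [[[[x3, x6], x2], [x1, x4]], x5]
Under [a, b] = ab - ba we get 32 signed associative words (2^5 = 32).
Collect the words opening with x1:
  sign of x1x4x2x3x6x5 is +1, so it contributes +[[[[[x1, x4], x2], x3], x6], x5]
  sign of x1x4x2x6x3x5 is -1, so it contributes -[[[[[x1, x4], x2], x6], x3], x5]
  sign of x1x4x3x6x2x5 is -1, so it contributes -[[[[[x1, x4], x3], x6], x2], x5]
  sign of x1x4x6x3x2x5 is +1, so it contributes +[[[[[x1, x4], x6], x3], x2], x5]

[[[[[x1, x4], x2], x3], x6], x5] - [[[[[x1, x4], x2], x6], x3], x5] - [[[[[x1, x4], x3], x6], x2], x5] + [[[[[x1, x4], x6], x3], x2], x5]


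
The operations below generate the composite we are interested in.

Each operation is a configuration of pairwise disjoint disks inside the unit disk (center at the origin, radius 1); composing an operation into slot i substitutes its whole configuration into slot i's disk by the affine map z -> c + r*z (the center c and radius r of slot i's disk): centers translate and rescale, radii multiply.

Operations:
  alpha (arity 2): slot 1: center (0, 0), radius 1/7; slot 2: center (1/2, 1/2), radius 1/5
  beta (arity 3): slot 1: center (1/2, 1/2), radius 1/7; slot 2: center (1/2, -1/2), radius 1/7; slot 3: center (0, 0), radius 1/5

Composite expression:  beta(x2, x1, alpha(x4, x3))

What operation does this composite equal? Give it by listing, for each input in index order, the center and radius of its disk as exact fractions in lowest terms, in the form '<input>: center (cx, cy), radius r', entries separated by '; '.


Below beta, radii multiply path by path; the x-disk centers shift.
x2 passes through 1 substitution, ending at center (1/2, 1/2), radius 1/7
x1 passes through 1 substitution, ending at center (1/2, -1/2), radius 1/7
x4 passes through 2 substitutions, ending at center (0, 0), radius 1/35
x3 passes through 2 substitutions, ending at center (1/10, 1/10), radius 1/25

x1: center (1/2, -1/2), radius 1/7; x2: center (1/2, 1/2), radius 1/7; x3: center (1/10, 1/10), radius 1/25; x4: center (0, 0), radius 1/35


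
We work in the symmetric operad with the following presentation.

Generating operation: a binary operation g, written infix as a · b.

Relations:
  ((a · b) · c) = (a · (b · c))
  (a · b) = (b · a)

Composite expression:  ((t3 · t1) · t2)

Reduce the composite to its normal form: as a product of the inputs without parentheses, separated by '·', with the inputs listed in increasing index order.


t1 · t2 · t3

With g associative and commutative, the t-input set is all that matters.
(t3 · t1) collapses to t3 · t1
((t3 · t1) · t2) collapses to t3 · t1 · t2
commutativity sorts the factors: t1 · t2 · t3


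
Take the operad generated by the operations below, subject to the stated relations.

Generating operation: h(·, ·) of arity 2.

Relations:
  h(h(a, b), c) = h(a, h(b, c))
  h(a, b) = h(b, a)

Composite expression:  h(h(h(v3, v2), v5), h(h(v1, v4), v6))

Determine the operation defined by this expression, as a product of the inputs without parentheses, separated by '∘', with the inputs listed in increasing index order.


v1 ∘ v2 ∘ v3 ∘ v4 ∘ v5 ∘ v6

Reordering under h is free, so list the v-inputs canonically.
h(v3, v2) flattens to v3 ∘ v2
h(h(v3, v2), v5) flattens to v3 ∘ v2 ∘ v5
h(v1, v4) flattens to v1 ∘ v4
h(h(v1, v4), v6) flattens to v1 ∘ v4 ∘ v6
h(h(h(v3, v2), v5), h(h(v1, v4), v6)) flattens to v3 ∘ v2 ∘ v5 ∘ v1 ∘ v4 ∘ v6
putting the inputs in ascending order: v1 ∘ v2 ∘ v3 ∘ v4 ∘ v5 ∘ v6


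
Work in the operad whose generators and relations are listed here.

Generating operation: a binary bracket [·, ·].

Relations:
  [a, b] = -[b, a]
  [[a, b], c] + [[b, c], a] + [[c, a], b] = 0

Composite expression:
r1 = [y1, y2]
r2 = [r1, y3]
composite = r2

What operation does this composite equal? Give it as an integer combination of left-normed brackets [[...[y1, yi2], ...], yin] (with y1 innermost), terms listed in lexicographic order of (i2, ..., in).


A multilinear Lie element is pinned by y1-initial words (y1 innermost).
Composite bracket: [[y1, y2], y3]
Each bracket splits as ab - ba, giving 4 signed words (2^2 = 4).
Keep just the words that open with y1:
  sign of y1y2y3 is +1, so it contributes +[[y1, y2], y3]

[[y1, y2], y3]


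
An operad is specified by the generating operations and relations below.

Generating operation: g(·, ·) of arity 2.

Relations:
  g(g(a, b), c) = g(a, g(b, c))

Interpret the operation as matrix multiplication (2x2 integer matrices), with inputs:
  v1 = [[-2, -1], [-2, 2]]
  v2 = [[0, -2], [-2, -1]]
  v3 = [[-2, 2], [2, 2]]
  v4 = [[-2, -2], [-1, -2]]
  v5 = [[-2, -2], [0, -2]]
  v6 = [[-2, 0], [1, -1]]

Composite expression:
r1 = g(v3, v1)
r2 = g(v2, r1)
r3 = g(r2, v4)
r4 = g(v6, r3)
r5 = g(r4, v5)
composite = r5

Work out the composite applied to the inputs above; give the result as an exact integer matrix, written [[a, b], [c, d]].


g(v3, v1) = [[0, 6], [-8, 2]]
g(v2, g(v3, v1)) = [[16, -4], [8, -14]]
g(g(v2, g(v3, v1)), v4) = [[-28, -24], [-2, 12]]
g(v6, g(g(v2, g(v3, v1)), v4)) = [[56, 48], [-26, -36]]
g(g(v6, g(g(v2, g(v3, v1)), v4)), v5) = [[-112, -208], [52, 124]]

[[-112, -208], [52, 124]]


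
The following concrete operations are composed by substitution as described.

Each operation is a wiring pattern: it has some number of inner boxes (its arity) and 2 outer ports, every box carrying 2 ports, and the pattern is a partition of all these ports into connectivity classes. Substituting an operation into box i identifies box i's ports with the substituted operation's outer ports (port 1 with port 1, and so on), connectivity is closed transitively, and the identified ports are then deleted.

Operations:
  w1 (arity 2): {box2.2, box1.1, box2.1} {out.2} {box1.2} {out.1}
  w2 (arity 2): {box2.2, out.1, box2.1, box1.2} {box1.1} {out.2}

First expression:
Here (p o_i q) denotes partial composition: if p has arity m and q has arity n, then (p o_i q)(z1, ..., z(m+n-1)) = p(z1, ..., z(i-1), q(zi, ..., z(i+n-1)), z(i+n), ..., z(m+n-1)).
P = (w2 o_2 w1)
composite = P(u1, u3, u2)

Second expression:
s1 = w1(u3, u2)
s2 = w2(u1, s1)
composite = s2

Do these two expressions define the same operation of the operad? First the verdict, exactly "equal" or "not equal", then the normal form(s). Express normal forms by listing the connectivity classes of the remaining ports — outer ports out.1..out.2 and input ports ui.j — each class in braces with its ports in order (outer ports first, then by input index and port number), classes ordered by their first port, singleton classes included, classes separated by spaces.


equal — both sides give {out.1, u1.2} {out.2} {u1.1} {u2.1, u2.2, u3.1} {u3.2}


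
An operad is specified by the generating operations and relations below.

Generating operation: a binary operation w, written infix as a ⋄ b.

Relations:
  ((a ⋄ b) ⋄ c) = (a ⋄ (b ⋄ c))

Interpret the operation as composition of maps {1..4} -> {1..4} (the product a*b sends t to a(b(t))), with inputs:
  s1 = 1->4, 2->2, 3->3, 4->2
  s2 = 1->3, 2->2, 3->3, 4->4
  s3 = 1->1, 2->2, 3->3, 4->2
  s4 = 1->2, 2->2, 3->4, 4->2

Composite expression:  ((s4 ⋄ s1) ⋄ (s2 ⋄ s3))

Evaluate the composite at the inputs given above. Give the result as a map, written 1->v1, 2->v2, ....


1->4, 2->2, 3->4, 4->2

(s4 ⋄ s1) = 1->2, 2->2, 3->4, 4->2
(s2 ⋄ s3) = 1->3, 2->2, 3->3, 4->2
((s4 ⋄ s1) ⋄ (s2 ⋄ s3)) = 1->4, 2->2, 3->4, 4->2


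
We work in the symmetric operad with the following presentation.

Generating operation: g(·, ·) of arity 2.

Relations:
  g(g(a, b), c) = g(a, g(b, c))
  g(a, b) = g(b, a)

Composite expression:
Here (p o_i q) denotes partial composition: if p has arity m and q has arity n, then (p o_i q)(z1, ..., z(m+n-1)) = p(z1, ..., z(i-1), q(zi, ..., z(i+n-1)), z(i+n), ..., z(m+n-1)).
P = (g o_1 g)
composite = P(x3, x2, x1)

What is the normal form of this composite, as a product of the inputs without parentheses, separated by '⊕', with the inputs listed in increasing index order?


x1 ⊕ x2 ⊕ x3

With g associative and commutative, the x-input set is all that matters.
g(x3, x2) spells out as x3 ⊕ x2
g(g(x3, x2), x1) spells out as x3 ⊕ x2 ⊕ x1
putting the inputs in ascending order: x1 ⊕ x2 ⊕ x3


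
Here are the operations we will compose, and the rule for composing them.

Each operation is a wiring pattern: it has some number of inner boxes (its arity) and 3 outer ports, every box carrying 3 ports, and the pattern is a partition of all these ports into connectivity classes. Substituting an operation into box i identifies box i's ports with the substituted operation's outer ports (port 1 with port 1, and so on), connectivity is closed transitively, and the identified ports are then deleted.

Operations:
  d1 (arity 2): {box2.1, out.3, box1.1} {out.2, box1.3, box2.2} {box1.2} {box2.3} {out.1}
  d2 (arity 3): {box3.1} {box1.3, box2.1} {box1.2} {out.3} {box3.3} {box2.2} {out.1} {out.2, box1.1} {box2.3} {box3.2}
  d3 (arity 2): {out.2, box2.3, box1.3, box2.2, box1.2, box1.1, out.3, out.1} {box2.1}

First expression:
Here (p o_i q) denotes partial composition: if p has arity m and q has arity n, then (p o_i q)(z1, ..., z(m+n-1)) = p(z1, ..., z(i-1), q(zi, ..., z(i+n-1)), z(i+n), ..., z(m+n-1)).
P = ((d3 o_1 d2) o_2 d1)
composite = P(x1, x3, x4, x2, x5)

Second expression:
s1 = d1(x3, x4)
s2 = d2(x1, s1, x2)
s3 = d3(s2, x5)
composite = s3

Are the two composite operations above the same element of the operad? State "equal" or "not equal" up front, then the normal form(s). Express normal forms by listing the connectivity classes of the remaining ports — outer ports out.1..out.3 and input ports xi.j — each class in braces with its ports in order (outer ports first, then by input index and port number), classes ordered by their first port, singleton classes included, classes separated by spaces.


equal — both sides give {out.1, out.2, out.3, x1.1, x5.2, x5.3} {x1.2} {x1.3} {x2.1} {x2.2} {x2.3} {x3.1, x4.1} {x3.2} {x3.3, x4.2} {x4.3} {x5.1}

The first expression, normalized: {out.1, out.2, out.3, x1.1, x5.2, x5.3} {x1.2} {x1.3} {x2.1} {x2.2} {x2.3} {x3.1, x4.1} {x3.2} {x3.3, x4.2} {x4.3} {x5.1}
The second expression, normalized: {out.1, out.2, out.3, x1.1, x5.2, x5.3} {x1.2} {x1.3} {x2.1} {x2.2} {x2.3} {x3.1, x4.1} {x3.2} {x3.3, x4.2} {x4.3} {x5.1}
One common form — equal.


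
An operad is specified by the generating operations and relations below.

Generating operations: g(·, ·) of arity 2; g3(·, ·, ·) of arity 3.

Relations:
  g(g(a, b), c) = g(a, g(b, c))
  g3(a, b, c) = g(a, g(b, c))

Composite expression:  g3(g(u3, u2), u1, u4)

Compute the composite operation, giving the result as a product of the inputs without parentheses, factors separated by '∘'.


u3 ∘ u2 ∘ u1 ∘ u4

The g3-tree's shape is irrelevant; the u-reading-order decides.
g(u3, u2) reduces to u3 ∘ u2
g3(g(u3, u2), u1, u4) reduces to u3 ∘ u2 ∘ u1 ∘ u4


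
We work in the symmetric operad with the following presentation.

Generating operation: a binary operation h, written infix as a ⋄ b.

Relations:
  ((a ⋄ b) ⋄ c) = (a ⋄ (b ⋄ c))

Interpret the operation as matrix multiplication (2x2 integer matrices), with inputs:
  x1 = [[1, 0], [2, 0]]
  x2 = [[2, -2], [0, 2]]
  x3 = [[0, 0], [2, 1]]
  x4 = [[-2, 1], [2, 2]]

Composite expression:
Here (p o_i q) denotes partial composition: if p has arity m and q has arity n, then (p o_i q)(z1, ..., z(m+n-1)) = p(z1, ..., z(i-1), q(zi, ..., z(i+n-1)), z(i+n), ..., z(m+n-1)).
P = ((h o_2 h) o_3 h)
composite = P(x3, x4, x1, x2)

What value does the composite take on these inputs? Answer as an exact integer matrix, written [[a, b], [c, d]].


[[0, 0], [12, -12]]

(x1 ⋄ x2) = [[2, -2], [4, -4]]
(x4 ⋄ (x1 ⋄ x2)) = [[0, 0], [12, -12]]
(x3 ⋄ (x4 ⋄ (x1 ⋄ x2))) = [[0, 0], [12, -12]]


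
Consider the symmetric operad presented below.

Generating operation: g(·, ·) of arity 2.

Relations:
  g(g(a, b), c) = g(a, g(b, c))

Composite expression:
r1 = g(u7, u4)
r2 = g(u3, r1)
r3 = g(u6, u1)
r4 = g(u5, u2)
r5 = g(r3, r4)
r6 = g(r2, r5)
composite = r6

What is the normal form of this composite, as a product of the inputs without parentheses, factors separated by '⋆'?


u3 ⋆ u7 ⋆ u4 ⋆ u6 ⋆ u1 ⋆ u5 ⋆ u2

The g-tree's shape is irrelevant; the u-reading-order decides.
g(u7, u4) spells out as u7 ⋆ u4
g(u3, g(u7, u4)) spells out as u3 ⋆ u7 ⋆ u4
g(u6, u1) spells out as u6 ⋆ u1
g(u5, u2) spells out as u5 ⋆ u2
g(g(u6, u1), g(u5, u2)) spells out as u6 ⋆ u1 ⋆ u5 ⋆ u2
g(g(u3, g(u7, u4)), g(g(u6, u1), g(u5, u2))) spells out as u3 ⋆ u7 ⋆ u4 ⋆ u6 ⋆ u1 ⋆ u5 ⋆ u2


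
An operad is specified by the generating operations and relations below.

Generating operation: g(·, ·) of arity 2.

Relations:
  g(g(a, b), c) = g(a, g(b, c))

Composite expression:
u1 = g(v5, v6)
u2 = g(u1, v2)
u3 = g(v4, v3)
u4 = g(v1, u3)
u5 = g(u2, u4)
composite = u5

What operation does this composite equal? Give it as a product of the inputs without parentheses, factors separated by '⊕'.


v5 ⊕ v6 ⊕ v2 ⊕ v1 ⊕ v4 ⊕ v3

Associativity of g dissolves the nesting; only the v-input order survives.
g(v5, v6) reduces to v5 ⊕ v6
g(g(v5, v6), v2) reduces to v5 ⊕ v6 ⊕ v2
g(v4, v3) reduces to v4 ⊕ v3
g(v1, g(v4, v3)) reduces to v1 ⊕ v4 ⊕ v3
g(g(g(v5, v6), v2), g(v1, g(v4, v3))) reduces to v5 ⊕ v6 ⊕ v2 ⊕ v1 ⊕ v4 ⊕ v3


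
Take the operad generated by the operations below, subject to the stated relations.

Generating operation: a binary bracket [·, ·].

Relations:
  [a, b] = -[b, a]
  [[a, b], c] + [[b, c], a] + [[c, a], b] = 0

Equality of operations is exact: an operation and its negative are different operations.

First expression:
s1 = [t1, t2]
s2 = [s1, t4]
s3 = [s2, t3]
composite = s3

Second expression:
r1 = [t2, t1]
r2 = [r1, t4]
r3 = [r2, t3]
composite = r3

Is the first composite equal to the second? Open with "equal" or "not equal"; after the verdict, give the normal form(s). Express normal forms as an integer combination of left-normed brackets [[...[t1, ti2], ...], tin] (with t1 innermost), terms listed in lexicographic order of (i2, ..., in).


The first composite normalizes to [[[t1, t2], t4], t3]
The second composite normalizes to -[[[t1, t2], t4], t3]
They disagree, so not equal.

not equal: they reduce to [[[t1, t2], t4], t3] and -[[[t1, t2], t4], t3]


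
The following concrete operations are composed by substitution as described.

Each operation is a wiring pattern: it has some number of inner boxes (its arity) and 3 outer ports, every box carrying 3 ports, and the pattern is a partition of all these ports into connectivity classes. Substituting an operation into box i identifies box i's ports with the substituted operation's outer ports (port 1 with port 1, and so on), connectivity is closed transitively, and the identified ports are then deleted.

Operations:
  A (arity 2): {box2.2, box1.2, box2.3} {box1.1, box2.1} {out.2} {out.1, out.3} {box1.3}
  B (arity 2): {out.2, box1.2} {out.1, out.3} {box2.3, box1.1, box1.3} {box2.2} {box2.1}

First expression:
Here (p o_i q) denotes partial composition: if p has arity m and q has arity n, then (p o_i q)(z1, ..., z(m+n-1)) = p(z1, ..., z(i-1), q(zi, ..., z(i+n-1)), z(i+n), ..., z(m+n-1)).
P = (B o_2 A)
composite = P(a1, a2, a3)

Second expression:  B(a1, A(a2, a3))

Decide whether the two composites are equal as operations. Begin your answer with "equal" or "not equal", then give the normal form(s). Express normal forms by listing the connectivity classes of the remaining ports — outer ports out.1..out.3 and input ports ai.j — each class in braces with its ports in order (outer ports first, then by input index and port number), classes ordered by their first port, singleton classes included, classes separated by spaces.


The first expression reduces to {out.1, out.3} {out.2, a1.2} {a1.1, a1.3} {a2.1, a3.1} {a2.2, a3.2, a3.3} {a2.3}
The second expression reduces to {out.1, out.3} {out.2, a1.2} {a1.1, a1.3} {a2.1, a3.1} {a2.2, a3.2, a3.3} {a2.3}
Both agree, so they are equal.

equal; both compose to {out.1, out.3} {out.2, a1.2} {a1.1, a1.3} {a2.1, a3.1} {a2.2, a3.2, a3.3} {a2.3}


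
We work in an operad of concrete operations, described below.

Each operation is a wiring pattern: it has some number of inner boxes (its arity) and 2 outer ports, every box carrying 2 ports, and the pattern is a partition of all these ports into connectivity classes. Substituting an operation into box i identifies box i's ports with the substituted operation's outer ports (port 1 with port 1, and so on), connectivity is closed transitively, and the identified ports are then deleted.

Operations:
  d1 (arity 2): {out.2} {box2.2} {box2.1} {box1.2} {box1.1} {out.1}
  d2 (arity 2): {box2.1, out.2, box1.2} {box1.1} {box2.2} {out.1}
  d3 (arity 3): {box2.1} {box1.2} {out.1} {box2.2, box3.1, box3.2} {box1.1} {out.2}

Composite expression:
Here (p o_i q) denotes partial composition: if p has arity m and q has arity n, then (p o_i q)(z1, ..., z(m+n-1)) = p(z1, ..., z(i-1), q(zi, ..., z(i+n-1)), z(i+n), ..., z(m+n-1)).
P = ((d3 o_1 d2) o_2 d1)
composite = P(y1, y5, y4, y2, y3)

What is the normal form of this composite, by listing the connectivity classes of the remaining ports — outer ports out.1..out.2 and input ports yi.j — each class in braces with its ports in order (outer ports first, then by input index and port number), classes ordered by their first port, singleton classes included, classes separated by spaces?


Reachability decides: close wires over d3-identified ports.
the subtree at d1 composes to {out.1} {out.2} {y4.1} {y4.2} {y5.1} {y5.2} on (y5, y4); out.j = own outer ports
the subtree at d2 composes to {out.1} {out.2, y1.2} {y1.1} {y4.1} {y4.2} {y5.1} {y5.2} on (y1, y5, y4); out.j = own outer ports
the subtree at d3 composes to {out.1} {out.2} {y1.1} {y1.2} {y2.1} {y2.2, y3.1, y3.2} {y4.1} {y4.2} {y5.1} {y5.2} on (y1, y5, y4, y2, y3); out.j = own outer ports

{out.1} {out.2} {y1.1} {y1.2} {y2.1} {y2.2, y3.1, y3.2} {y4.1} {y4.2} {y5.1} {y5.2}


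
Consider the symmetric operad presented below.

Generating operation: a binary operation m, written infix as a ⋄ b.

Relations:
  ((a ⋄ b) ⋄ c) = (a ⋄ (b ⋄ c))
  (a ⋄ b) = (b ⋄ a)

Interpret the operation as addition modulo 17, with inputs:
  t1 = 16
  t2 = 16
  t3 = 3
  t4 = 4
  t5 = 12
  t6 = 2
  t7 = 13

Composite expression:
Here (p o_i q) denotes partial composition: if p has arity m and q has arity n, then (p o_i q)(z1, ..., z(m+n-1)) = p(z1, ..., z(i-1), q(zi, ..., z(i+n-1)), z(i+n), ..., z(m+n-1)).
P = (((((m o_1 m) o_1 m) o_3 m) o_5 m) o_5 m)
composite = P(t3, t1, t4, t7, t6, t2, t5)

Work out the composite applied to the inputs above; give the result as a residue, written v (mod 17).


15 (mod 17)

(t3 ⋄ t1) = 2
(t4 ⋄ t7) = 0
((t3 ⋄ t1) ⋄ (t4 ⋄ t7)) = 2
(t6 ⋄ t2) = 1
((t6 ⋄ t2) ⋄ t5) = 13
(((t3 ⋄ t1) ⋄ (t4 ⋄ t7)) ⋄ ((t6 ⋄ t2) ⋄ t5)) = 15


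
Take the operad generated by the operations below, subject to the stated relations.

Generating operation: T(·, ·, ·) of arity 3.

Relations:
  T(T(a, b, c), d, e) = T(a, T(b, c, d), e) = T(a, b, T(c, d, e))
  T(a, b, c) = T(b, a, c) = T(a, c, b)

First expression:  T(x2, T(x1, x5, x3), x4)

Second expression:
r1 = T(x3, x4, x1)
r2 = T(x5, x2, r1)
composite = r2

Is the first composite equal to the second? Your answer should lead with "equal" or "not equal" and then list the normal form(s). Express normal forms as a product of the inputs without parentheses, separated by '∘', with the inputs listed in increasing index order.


equal; both compose to x1 ∘ x2 ∘ x3 ∘ x4 ∘ x5

Reducing the first expression gives x1 ∘ x2 ∘ x3 ∘ x4 ∘ x5
Reducing the second expression gives x1 ∘ x2 ∘ x3 ∘ x4 ∘ x5
Identical normal forms: equal.


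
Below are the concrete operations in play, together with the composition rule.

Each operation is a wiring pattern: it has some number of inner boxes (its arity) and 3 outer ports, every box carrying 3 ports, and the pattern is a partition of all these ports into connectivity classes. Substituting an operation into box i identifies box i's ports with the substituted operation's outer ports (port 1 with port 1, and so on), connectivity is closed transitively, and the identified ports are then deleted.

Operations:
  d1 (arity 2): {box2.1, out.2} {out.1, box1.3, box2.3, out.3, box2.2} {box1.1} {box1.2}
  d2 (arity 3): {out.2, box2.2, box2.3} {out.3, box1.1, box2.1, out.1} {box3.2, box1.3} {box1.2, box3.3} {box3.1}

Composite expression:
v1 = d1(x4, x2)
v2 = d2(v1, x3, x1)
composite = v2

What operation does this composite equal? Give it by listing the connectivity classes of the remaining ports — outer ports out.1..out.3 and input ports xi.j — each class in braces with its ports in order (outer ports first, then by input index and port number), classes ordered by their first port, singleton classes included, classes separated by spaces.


{out.1, out.3, x1.2, x2.2, x2.3, x3.1, x4.3} {out.2, x3.2, x3.3} {x1.1} {x1.3, x2.1} {x4.1} {x4.2}

Substituting into d2 glues patterns; closure does the rest.
d1 over (x4, x2) gives {out.1, out.3, x2.2, x2.3, x4.3} {out.2, x2.1} {x4.1} {x4.2}, out.j being that stage's outer ports
d2 over (x4, x2, x3, x1) gives {out.1, out.3, x1.2, x2.2, x2.3, x3.1, x4.3} {out.2, x3.2, x3.3} {x1.1} {x1.3, x2.1} {x4.1} {x4.2}, out.j being that stage's outer ports


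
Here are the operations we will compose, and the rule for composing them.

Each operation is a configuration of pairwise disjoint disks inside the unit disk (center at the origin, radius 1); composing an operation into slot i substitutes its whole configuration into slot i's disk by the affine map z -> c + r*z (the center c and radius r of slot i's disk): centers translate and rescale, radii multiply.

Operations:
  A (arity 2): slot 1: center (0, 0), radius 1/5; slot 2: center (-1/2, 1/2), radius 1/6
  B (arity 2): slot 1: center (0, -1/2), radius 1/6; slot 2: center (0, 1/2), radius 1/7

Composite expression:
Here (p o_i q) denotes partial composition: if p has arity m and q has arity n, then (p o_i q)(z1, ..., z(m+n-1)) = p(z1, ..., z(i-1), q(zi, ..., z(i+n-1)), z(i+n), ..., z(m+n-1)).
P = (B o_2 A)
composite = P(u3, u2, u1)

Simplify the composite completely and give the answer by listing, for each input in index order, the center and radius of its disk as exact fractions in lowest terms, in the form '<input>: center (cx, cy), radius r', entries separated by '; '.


u1: center (-1/14, 4/7), radius 1/42; u2: center (0, 1/2), radius 1/35; u3: center (0, -1/2), radius 1/6


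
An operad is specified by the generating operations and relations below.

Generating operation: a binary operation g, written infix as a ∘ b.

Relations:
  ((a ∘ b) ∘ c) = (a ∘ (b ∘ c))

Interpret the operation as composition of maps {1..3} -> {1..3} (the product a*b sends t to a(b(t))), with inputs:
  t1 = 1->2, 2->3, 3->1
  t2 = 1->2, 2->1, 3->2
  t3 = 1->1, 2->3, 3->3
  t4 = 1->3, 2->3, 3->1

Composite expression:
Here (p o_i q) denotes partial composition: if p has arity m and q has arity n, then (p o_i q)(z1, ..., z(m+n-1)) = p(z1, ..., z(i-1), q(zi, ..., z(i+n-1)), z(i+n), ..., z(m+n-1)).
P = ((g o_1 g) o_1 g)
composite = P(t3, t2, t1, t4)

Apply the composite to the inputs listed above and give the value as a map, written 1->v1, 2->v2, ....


1->3, 2->3, 3->1

(t3 ∘ t2) = 1->3, 2->1, 3->3
((t3 ∘ t2) ∘ t1) = 1->1, 2->3, 3->3
(((t3 ∘ t2) ∘ t1) ∘ t4) = 1->3, 2->3, 3->1


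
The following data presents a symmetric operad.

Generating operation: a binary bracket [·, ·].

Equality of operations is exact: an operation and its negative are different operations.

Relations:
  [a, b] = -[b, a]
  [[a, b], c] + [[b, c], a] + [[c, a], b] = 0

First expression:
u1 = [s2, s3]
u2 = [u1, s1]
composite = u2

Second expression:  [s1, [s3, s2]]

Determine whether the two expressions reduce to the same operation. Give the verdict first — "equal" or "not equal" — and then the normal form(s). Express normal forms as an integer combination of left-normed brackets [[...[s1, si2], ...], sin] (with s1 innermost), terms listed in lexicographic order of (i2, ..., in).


equal; both compose to -[[s1, s2], s3] + [[s1, s3], s2]


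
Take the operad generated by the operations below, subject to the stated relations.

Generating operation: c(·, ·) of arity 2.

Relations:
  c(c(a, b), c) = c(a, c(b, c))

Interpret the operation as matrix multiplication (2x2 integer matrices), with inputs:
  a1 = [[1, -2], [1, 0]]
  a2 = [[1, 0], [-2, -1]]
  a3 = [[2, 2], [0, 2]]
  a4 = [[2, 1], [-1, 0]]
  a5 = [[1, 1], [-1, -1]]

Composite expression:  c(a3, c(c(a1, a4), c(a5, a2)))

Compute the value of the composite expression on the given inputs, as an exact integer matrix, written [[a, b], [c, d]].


c(a1, a4) = [[4, 1], [2, 1]]
c(a5, a2) = [[-1, -1], [1, 1]]
c(c(a1, a4), c(a5, a2)) = [[-3, -3], [-1, -1]]
c(a3, c(c(a1, a4), c(a5, a2))) = [[-8, -8], [-2, -2]]

[[-8, -8], [-2, -2]]


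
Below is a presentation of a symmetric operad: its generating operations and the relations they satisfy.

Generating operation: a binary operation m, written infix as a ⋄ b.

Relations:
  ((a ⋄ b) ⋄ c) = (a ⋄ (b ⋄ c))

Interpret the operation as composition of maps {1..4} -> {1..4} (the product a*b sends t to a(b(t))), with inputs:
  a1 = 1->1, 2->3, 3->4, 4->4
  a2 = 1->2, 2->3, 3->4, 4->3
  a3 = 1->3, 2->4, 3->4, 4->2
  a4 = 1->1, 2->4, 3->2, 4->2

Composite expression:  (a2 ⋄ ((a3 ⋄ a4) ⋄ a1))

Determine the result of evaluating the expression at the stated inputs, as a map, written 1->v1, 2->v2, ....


1->4, 2->3, 3->3, 4->3

(a3 ⋄ a4) = 1->3, 2->2, 3->4, 4->4
((a3 ⋄ a4) ⋄ a1) = 1->3, 2->4, 3->4, 4->4
(a2 ⋄ ((a3 ⋄ a4) ⋄ a1)) = 1->4, 2->3, 3->3, 4->3


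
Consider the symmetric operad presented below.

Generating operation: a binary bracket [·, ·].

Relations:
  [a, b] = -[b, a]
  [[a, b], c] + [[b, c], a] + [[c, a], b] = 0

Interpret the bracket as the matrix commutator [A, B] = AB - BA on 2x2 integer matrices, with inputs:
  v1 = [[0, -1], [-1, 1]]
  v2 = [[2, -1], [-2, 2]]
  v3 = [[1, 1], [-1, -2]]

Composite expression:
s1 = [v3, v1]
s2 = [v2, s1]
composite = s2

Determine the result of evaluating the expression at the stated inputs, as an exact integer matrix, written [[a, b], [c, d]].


[v3, v1] = [[-2, -2], [4, 2]]
[v2, [v3, v1]] = [[-8, -4], [8, 8]]

[[-8, -4], [8, 8]]


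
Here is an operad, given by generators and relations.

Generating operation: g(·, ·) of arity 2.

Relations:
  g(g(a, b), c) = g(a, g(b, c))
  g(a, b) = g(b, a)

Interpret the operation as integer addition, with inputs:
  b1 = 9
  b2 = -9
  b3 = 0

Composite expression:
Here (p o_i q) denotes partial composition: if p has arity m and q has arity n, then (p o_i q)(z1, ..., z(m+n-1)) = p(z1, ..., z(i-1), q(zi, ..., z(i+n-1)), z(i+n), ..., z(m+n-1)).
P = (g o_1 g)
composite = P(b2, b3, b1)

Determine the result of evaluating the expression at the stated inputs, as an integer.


0

g(b2, b3) = -9
g(g(b2, b3), b1) = 0


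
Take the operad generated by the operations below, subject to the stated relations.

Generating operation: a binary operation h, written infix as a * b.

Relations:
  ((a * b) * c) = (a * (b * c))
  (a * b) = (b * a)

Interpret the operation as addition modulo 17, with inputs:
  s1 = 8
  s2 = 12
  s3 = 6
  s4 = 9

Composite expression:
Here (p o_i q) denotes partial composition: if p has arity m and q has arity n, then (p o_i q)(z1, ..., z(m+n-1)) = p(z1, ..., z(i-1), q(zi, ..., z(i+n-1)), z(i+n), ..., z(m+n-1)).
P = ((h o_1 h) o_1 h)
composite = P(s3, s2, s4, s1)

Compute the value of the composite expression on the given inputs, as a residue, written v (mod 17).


1 (mod 17)

(s3 * s2) = 1
((s3 * s2) * s4) = 10
(((s3 * s2) * s4) * s1) = 1


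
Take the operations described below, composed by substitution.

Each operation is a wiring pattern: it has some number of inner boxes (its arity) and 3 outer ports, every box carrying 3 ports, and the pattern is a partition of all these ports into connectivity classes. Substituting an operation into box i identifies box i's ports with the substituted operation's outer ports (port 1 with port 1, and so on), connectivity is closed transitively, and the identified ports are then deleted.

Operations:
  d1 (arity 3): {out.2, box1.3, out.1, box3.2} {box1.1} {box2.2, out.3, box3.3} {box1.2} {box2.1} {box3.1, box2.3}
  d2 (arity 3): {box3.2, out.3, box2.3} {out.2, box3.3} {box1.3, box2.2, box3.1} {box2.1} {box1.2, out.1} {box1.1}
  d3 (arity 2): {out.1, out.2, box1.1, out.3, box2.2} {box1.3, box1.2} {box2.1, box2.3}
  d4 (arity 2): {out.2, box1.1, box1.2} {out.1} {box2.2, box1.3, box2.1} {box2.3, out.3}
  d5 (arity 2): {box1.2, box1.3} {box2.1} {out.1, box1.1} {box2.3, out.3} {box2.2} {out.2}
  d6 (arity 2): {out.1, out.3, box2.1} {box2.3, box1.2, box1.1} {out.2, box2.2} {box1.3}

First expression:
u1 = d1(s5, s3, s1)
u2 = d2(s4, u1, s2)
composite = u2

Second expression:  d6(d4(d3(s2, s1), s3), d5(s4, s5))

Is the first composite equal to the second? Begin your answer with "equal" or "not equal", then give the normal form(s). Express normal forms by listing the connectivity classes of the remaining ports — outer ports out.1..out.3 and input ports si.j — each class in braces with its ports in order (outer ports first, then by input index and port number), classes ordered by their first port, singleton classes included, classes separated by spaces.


not equal — first {out.1, s4.2} {out.2, s2.3} {out.3, s1.3, s2.2, s3.2} {s1.1, s3.3} {s1.2, s2.1, s4.3, s5.3} {s3.1} {s4.1} {s5.1} {s5.2}, second {out.1, out.3, s4.1} {out.2} {s1.1, s1.3} {s1.2, s2.1, s3.1, s3.2, s5.3} {s2.2, s2.3} {s3.3} {s4.2, s4.3} {s5.1} {s5.2}

Normal form of the first expression: {out.1, s4.2} {out.2, s2.3} {out.3, s1.3, s2.2, s3.2} {s1.1, s3.3} {s1.2, s2.1, s4.3, s5.3} {s3.1} {s4.1} {s5.1} {s5.2}
Normal form of the second expression: {out.1, out.3, s4.1} {out.2} {s1.1, s1.3} {s1.2, s2.1, s3.1, s3.2, s5.3} {s2.2, s2.3} {s3.3} {s4.2, s4.3} {s5.1} {s5.2}
They disagree, so not equal.


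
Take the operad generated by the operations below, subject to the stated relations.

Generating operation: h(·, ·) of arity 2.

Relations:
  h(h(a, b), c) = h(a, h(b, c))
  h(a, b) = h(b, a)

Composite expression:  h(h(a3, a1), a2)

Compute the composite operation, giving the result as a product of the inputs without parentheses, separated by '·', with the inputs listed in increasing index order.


Shape and order are irrelevant to h; the a-input set decides.
h(a3, a1) flattens to a3 · a1
h(h(a3, a1), a2) flattens to a3 · a1 · a2
commutativity sorts the factors: a1 · a2 · a3

a1 · a2 · a3


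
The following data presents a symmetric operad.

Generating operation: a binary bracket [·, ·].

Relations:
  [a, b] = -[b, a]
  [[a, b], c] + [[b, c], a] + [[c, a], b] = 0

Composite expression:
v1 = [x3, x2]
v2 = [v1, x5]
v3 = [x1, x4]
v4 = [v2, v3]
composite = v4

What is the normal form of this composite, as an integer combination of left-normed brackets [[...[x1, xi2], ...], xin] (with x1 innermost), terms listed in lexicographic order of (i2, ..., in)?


Expand each bracket as ab - ba; the x1-initial words give the coefficients.
Composite bracket: [[[x3, x2], x5], [x1, x4]]
Under [a, b] = ab - ba we get 16 signed associative words (2^4 = 16).
Only words starting with x1 matter:
  word x1x4x2x3x5 has sign +1, contributing +[[[[x1, x4], x2], x3], x5]
  word x1x4x3x2x5 has sign -1, contributing -[[[[x1, x4], x3], x2], x5]
  word x1x4x5x2x3 has sign -1, contributing -[[[[x1, x4], x5], x2], x3]
  word x1x4x5x3x2 has sign +1, contributing +[[[[x1, x4], x5], x3], x2]

[[[[x1, x4], x2], x3], x5] - [[[[x1, x4], x3], x2], x5] - [[[[x1, x4], x5], x2], x3] + [[[[x1, x4], x5], x3], x2]


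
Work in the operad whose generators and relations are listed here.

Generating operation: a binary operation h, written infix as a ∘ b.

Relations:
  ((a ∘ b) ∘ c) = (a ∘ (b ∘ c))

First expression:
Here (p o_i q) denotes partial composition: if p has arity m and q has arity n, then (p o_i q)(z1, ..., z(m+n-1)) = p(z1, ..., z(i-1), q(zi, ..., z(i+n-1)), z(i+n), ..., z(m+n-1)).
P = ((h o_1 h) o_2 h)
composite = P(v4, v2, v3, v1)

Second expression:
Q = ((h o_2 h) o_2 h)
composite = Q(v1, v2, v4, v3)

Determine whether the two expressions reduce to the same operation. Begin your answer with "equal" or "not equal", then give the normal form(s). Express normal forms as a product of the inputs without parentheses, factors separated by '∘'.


not equal — first v4 ∘ v2 ∘ v3 ∘ v1, second v1 ∘ v2 ∘ v4 ∘ v3


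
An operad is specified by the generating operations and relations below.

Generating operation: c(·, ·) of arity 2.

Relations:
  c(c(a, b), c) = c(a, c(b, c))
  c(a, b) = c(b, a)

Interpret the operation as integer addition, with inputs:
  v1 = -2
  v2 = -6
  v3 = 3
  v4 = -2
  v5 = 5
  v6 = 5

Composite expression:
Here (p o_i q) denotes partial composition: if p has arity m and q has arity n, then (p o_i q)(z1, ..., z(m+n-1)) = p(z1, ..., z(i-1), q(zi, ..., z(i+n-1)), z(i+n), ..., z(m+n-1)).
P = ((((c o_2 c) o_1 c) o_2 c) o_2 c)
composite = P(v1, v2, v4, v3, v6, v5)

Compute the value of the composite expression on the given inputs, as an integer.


3

c(v2, v4) = -8
c(c(v2, v4), v3) = -5
c(v1, c(c(v2, v4), v3)) = -7
c(v6, v5) = 10
c(c(v1, c(c(v2, v4), v3)), c(v6, v5)) = 3


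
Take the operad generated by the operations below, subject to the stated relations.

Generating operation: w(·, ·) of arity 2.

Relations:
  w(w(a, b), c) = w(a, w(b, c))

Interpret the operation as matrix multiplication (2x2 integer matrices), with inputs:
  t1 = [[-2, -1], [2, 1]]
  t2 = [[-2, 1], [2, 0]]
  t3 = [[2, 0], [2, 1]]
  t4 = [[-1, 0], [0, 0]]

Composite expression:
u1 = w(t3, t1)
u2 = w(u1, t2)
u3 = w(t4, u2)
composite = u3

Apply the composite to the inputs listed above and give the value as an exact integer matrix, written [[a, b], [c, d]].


[[-4, 4], [0, 0]]

w(t3, t1) = [[-4, -2], [-2, -1]]
w(w(t3, t1), t2) = [[4, -4], [2, -2]]
w(t4, w(w(t3, t1), t2)) = [[-4, 4], [0, 0]]


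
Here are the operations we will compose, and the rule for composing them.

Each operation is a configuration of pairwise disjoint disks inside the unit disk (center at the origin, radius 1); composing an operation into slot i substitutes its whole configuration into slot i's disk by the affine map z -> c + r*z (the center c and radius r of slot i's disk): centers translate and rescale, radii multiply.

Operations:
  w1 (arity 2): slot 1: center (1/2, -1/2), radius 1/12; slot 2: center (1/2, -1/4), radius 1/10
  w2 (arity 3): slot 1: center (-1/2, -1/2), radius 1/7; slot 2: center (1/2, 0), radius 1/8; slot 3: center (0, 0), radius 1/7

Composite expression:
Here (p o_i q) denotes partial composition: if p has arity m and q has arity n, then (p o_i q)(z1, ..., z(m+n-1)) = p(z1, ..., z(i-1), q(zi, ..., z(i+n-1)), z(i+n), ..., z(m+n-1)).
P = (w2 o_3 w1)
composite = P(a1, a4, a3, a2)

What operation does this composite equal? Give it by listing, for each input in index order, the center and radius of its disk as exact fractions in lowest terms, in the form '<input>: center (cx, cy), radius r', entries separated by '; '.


Nesting under w2 composes maps z -> c + r*z down each a-path.
tracing a1 down its 1-map path: center (-1/2, -1/2), radius 1/7
tracing a4 down its 1-map path: center (1/2, 0), radius 1/8
tracing a3 down its 2-map path: center (1/14, -1/14), radius 1/84
tracing a2 down its 2-map path: center (1/14, -1/28), radius 1/70

a1: center (-1/2, -1/2), radius 1/7; a2: center (1/14, -1/28), radius 1/70; a3: center (1/14, -1/14), radius 1/84; a4: center (1/2, 0), radius 1/8


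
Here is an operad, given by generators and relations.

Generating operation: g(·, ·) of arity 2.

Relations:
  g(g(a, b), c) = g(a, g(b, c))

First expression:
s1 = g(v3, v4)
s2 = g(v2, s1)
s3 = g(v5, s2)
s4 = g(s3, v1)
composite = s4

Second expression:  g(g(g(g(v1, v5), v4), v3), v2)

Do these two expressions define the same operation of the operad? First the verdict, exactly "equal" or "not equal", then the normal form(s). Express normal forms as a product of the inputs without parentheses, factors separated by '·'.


not equal — first v5 · v2 · v3 · v4 · v1, second v1 · v5 · v4 · v3 · v2

The first composite normalizes to v5 · v2 · v3 · v4 · v1
The second composite normalizes to v1 · v5 · v4 · v3 · v2
The normal forms differ: not equal.


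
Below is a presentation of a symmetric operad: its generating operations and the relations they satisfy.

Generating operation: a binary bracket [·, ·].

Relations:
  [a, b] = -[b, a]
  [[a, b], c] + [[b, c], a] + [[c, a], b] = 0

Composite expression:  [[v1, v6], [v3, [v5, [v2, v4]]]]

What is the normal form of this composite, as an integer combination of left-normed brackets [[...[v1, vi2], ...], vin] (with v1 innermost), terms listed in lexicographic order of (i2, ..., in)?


[[[[[v1, v6], v2], v4], v5], v3] - [[[[[v1, v6], v3], v2], v4], v5] + [[[[[v1, v6], v3], v4], v2], v5] + [[[[[v1, v6], v3], v5], v2], v4] - [[[[[v1, v6], v3], v5], v4], v2] - [[[[[v1, v6], v4], v2], v5], v3] - [[[[[v1, v6], v5], v2], v4], v3] + [[[[[v1, v6], v5], v4], v2], v3]

Expand each bracket as ab - ba; the v1-initial words give the coefficients.
Composite bracket: [[v1, v6], [v3, [v5, [v2, v4]]]]
Each bracket splits as ab - ba, giving 32 signed words (2^5 = 32).
The v1-initial words carry the normal form:
  word v1v6v2v4v5v3 has sign +1, contributing +[[[[[v1, v6], v2], v4], v5], v3]
  word v1v6v3v2v4v5 has sign -1, contributing -[[[[[v1, v6], v3], v2], v4], v5]
  word v1v6v3v4v2v5 has sign +1, contributing +[[[[[v1, v6], v3], v4], v2], v5]
  word v1v6v3v5v2v4 has sign +1, contributing +[[[[[v1, v6], v3], v5], v2], v4]
  word v1v6v3v5v4v2 has sign -1, contributing -[[[[[v1, v6], v3], v5], v4], v2]
  word v1v6v4v2v5v3 has sign -1, contributing -[[[[[v1, v6], v4], v2], v5], v3]
  word v1v6v5v2v4v3 has sign -1, contributing -[[[[[v1, v6], v5], v2], v4], v3]
  word v1v6v5v4v2v3 has sign +1, contributing +[[[[[v1, v6], v5], v4], v2], v3]


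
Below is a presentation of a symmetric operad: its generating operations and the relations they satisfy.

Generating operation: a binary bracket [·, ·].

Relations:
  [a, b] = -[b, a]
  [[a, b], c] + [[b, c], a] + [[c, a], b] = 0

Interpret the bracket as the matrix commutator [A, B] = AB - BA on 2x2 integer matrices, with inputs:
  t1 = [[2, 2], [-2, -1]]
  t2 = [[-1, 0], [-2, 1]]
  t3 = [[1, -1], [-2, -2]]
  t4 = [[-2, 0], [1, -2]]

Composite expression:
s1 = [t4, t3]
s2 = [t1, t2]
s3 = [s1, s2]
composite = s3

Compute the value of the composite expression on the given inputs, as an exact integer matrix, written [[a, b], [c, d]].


[[-12, 8], [-44, 12]]

[t4, t3] = [[1, 0], [3, -1]]
[t1, t2] = [[-4, 4], [10, 4]]
[[t4, t3], [t1, t2]] = [[-12, 8], [-44, 12]]


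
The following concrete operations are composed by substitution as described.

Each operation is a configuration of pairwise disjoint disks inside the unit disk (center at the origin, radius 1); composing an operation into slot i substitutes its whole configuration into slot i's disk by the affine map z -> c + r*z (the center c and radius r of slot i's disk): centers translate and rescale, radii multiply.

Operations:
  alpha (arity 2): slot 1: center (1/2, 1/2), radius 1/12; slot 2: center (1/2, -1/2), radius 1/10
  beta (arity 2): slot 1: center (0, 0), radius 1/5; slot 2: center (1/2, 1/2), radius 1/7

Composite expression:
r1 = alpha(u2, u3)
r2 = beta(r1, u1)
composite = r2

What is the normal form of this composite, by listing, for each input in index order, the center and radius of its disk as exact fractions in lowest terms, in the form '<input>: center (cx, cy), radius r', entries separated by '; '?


u1: center (1/2, 1/2), radius 1/7; u2: center (1/10, 1/10), radius 1/60; u3: center (1/10, -1/10), radius 1/50

Each u-disk chains the slot maps above it in beta; radii multiply.
input u2: applying the 2 nested substitutions gives center (1/10, 1/10), radius 1/60
input u3: applying the 2 nested substitutions gives center (1/10, -1/10), radius 1/50
input u1: applying the 1 nested substitution gives center (1/2, 1/2), radius 1/7
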